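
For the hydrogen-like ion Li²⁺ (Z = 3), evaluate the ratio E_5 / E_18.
12.96000

Using E_n = -13.6057 Z² / n² eV with Z = 3:

E_5 = -13.6057 × 3² / 5² = -122.4513 / 25 = -4.89805200000 eV
E_18 = -13.6057 × 3² / 18² = -122.4513 / 324 = -0.37793611111 eV

The ratio is:
E_5/E_18 = (-4.89805200000) / (-0.37793611111)
E_5/E_18 = (-122.4513/25) / (-122.4513/324)
E_5/E_18 = 324/25
E_5/E_18 = 12.96000
(Note: the Z² factors cancel in the ratio.)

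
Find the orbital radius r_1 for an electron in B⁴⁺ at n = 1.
0.0106 nm (or 0.1058 Å)

The Bohr radius formula is:
r_n = n² a₀ / Z

where a₀ = 0.0529177 nm is the Bohr radius.

For B⁴⁺ (Z = 5) at n = 1:
r_1 = 1² × 0.0529177 nm / 5
r_1 = 1 × 0.0529177 nm / 5
r_1 = 0.05292 nm / 5
r_1 = 0.0106 nm

The electron orbits at approximately 0.0106 nm from the nucleus.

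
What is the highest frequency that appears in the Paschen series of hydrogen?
3.6554e+14 Hz

The series limit corresponds to the transition from n = ∞ to n = 3.
This is the highest energy (shortest wavelength) transition in the Paschen series.

E_∞ = 0 eV
E_3 = -13.6057 / 3² = -1.5117444 eV

Energy at series limit:
ΔE = E_∞ - E_3 = 0 - (-1.5117444) = 1.5117444 eV
E = 1.5117444 eV × (1.602177 × 10⁻¹⁹ J/eV) = 2.422082e-19 J
f = E/h = 2.422082e-19 J / (6.62607 × 10⁻³⁴ J·s) = 3.6554e+14 Hz

This energy equals the ionization energy from the n = 3 state of hydrogen.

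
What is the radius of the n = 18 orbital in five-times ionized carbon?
2.8576 nm (or 28.5756 Å)

The Bohr radius formula is:
r_n = n² a₀ / Z

where a₀ = 0.0529177 nm is the Bohr radius.

For C⁵⁺ (Z = 6) at n = 18:
r_18 = 18² × 0.0529177 nm / 6
r_18 = 324 × 0.0529177 nm / 6
r_18 = 17.14533 nm / 6
r_18 = 2.8576 nm

The electron orbits at approximately 2.8576 nm from the nucleus.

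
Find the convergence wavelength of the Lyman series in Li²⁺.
10.12517 nm

The series limit corresponds to the transition from n = ∞ to n = 1.
This is the highest energy (shortest wavelength) transition in the Lyman series.

E_∞ = 0 eV
E_1 = -13.6057 × 3² / 1² = -122.4513000 eV

Energy at series limit:
ΔE = E_∞ - E_1 = 0 - (-122.4513000) = 122.4513000 eV
λ = hc/E = 1239.84 eV·nm / 122.4513000 eV = 10.12517 nm

This energy equals the ionization energy from the n = 1 state of Li²⁺.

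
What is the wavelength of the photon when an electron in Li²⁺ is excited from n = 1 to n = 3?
11.390814 nm

First, find the transition energy using E_n = -13.6057 Z² / n² eV:
E_1 = -13.6057 × 3² / 1² = -122.45130000 eV
E_3 = -13.6057 × 3² / 3² = -13.60570000 eV

Photon energy: |ΔE| = |E_3 - E_1| = 108.84560000 eV

Convert to wavelength using E = hc/λ with hc = 1239.84 eV·nm:
λ = hc/E = 1239.84 eV·nm / 108.84560000 eV
λ = 11.390814 nm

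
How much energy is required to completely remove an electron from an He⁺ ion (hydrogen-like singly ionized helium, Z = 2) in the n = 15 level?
0.24188 eV

The ionization energy is the energy needed to remove the electron completely (n → ∞).

For a hydrogen-like ion with Z = 2, E_n = -13.6057 Z² / n² eV.

At n = 15: E_15 = -13.6057 × 2² / 15² = -0.24187911 eV
At n = ∞: E_∞ = 0 eV

Ionization energy = E_∞ - E_15 = 0 - (-0.24187911) = 0.24187911 eV
Ionization energy ≈ 0.24188 eV

This is also called the binding energy of the electron in state n = 15.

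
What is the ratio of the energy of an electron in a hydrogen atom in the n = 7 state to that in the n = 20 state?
8.1633

Using E_n = -13.6057 Z² / n² eV with Z = 1:

E_7 = -13.6057 / 7² = -13.6057 / 49 = -0.2776673469 eV
E_20 = -13.6057 / 20² = -13.6057 / 400 = -0.0340142500 eV

The ratio is:
E_7/E_20 = (-0.2776673469) / (-0.0340142500)
E_7/E_20 = (-13.6057/49) / (-13.6057/400)
E_7/E_20 = 400/49
E_7/E_20 = 8.1633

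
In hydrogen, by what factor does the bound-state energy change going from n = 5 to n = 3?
2.7778

Using E_n = -13.6057 Z² / n² eV with Z = 1:

E_3 = -13.6057 / 3² = -13.6057 / 9 = -1.5117444444 eV
E_5 = -13.6057 / 5² = -13.6057 / 25 = -0.5442280000 eV

The ratio is:
E_3/E_5 = (-1.5117444444) / (-0.5442280000)
E_3/E_5 = (-13.6057/9) / (-13.6057/25)
E_3/E_5 = 25/9
E_3/E_5 = 2.7778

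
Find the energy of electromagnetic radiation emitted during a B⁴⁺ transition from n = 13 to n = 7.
4.9290 eV

The energy levels are E_n = -13.6057 Z² eV / n².

Energy at n = 13: E_13 = -13.6057 × 5² / 13² = -2.0126775 eV
Energy at n = 7: E_7 = -13.6057 × 5² / 7² = -6.9416837 eV

For emission (electron falling to lower state), the photon energy is:
E_photon = E_13 - E_7 = |-2.0126775 - (-6.9416837)|
E_photon = 4.9290 eV

This energy is carried away by the emitted photon.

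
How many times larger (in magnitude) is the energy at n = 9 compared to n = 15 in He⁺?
2.78

Using E_n = -13.6057 Z² / n² eV with Z = 2:

E_9 = -13.6057 × 2² / 9² = -54.4228 / 81 = -0.67188642 eV
E_15 = -13.6057 × 2² / 15² = -54.4228 / 225 = -0.24187911 eV

The ratio is:
E_9/E_15 = (-0.67188642) / (-0.24187911)
E_9/E_15 = (-54.4228/81) / (-54.4228/225)
E_9/E_15 = 225/81
E_9/E_15 = 2.78
(Note: the Z² factors cancel in the ratio.)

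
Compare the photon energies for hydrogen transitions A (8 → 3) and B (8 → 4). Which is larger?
8 → 3

Calculate the energy for each transition:

Transition 8 → 3:
ΔE₁ = |E_3 - E_8| = |-13.6057/3² - (-13.6057/8²)|
ΔE₁ = |-1.511744444 - (-0.212589063)| = 1.299155 eV

Transition 8 → 4:
ΔE₂ = |E_4 - E_8| = |-13.6057/4² - (-13.6057/8²)|
ΔE₂ = |-0.850356250 - (-0.212589063)| = 0.637767 eV

Since 1.299155 eV > 0.637767 eV, the transition 8 → 3 emits the more energetic photon.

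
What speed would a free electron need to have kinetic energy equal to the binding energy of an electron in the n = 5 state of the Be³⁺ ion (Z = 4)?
1.750e+06 m/s (or 0.58379% of c)

The binding energy at n = 5 for Be³⁺ is:
E_5 = -13.6057 × 4²/5² = -8.7076480 eV
|E_5| = 8.7076480 eV

Convert to Joules:
KE = 8.7076480 eV × (1.602177 × 10⁻¹⁹ J/eV) = 1.39512e-18 J

Using KE = ½mv²:
v = √(2·KE/m_e)
v = √(2 × 1.39512e-18 J / 9.10938 × 10⁻³¹ kg)
v = 1.750e+06 m/s

This is approximately 0.58379% the speed of light.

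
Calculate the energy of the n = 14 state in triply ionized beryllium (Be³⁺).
-1.110669 eV

For hydrogen-like ions, the energy levels scale with Z²:
E_n = -13.6057 Z² / n² eV

For Be³⁺ (Z = 4) at n = 14:
E_14 = -13.6057 × 4² / 14²
E_14 = -13.6057 × 16 / 196
E_14 = -217.6912 / 196
E_14 = -1.110669 eV

The energy is 16 times more negative than hydrogen at the same n due to the stronger nuclear charge.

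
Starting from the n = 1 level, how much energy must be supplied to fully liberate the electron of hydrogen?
13.606 eV

The ionization energy is the energy needed to remove the electron completely (n → ∞).

For hydrogen, E_n = -13.6057 eV / n².

At n = 1: E_1 = -13.6057 / 1² = -13.605700 eV
At n = ∞: E_∞ = 0 eV

Ionization energy = E_∞ - E_1 = 0 - (-13.605700) = 13.605700 eV
Ionization energy ≈ 13.606 eV

This is also called the binding energy of the electron in state n = 1.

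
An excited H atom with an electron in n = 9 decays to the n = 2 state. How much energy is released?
3.23 eV

The energy levels are E_n = -13.6057 eV / n².

Energy at n = 9: E_9 = -13.6057 / 9² = -0.16797 eV
Energy at n = 2: E_2 = -13.6057 / 2² = -3.40143 eV

For emission (electron falling to lower state), the photon energy is:
E_photon = E_9 - E_2 = |-0.16797 - (-3.40143)|
E_photon = 3.23 eV

This energy is carried away by the emitted photon.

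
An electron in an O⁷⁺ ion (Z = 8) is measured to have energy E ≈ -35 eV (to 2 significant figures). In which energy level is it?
n = 5

The exact energy levels follow E_n = -13.6057 Z² / n² eV with Z = 8.

The measured value (-35 eV) is reported to only 2 significant figures, so we must test candidate n values and see which one matches to that precision.

Candidate energies:
  n = 3:  E = -13.6057 × 8² / 3² = -96.75164 eV
  n = 4:  E = -13.6057 × 8² / 4² = -54.42280 eV
  n = 5:  E = -13.6057 × 8² / 5² = -34.83059 eV  ← matches
  n = 6:  E = -13.6057 × 8² / 6² = -24.18791 eV
  n = 7:  E = -13.6057 × 8² / 7² = -17.77071 eV

Checking against the measurement of -35 eV (2 sig figs), only n = 5 agrees:
E_5 = -34.83059 eV, which rounds to -35 eV ✓

Therefore n = 5.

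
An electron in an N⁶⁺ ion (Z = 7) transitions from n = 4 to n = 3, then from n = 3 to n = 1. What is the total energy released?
625.012 eV

The energy levels of N⁶⁺ are E_n = -13.6057 × 7² / n² eV.

First transition (4 → 3):
ΔE₁ = |E_3 - E_4|
ΔE₁ = |-74.075477778 - (-41.667456250)| = 32.408022 eV

Second transition (3 → 1):
ΔE₂ = |E_1 - E_3|
ΔE₂ = |-666.679300000 - (-74.075477778)| = 592.603822 eV

Total energy released:
E_total = ΔE₁ + ΔE₂ = 32.408022 + 592.603822 = 625.012 eV

Note: This equals the direct transition 4 → 1: 625.012 eV ✓
Energy is conserved regardless of the path taken.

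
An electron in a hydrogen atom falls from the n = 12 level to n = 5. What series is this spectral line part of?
Pfund series

The spectral series in hydrogen are named based on the final (lower) energy level:
- Lyman series: n_final = 1 (ultraviolet)
- Balmer series: n_final = 2 (visible/near-UV)
- Paschen series: n_final = 3 (infrared)
- Brackett series: n_final = 4 (infrared)
- Pfund series: n_final = 5 (far infrared)

Since this transition ends at n = 5, it belongs to the Pfund series.

For reference, this 12 → 5 line has photon energy
ΔE = 13.6057 eV × (1/5² - 1/12²) = 0.4497439722 eV,
corresponding to wavelength λ = hc/ΔE = 1239.84 eV·nm / 0.4497439722 eV = 2756.7685 nm in the far infrared region.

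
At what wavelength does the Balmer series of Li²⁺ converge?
40.500673 nm

The series limit corresponds to the transition from n = ∞ to n = 2.
This is the highest energy (shortest wavelength) transition in the Balmer series.

E_∞ = 0 eV
E_2 = -13.6057 × 3² / 2² = -30.61282500 eV

Energy at series limit:
ΔE = E_∞ - E_2 = 0 - (-30.61282500) = 30.61282500 eV
λ = hc/E = 1239.84 eV·nm / 30.61282500 eV = 40.500673 nm

This energy equals the ionization energy from the n = 2 state of Li²⁺.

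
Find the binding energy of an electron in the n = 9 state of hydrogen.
0.168 eV

The ionization energy is the energy needed to remove the electron completely (n → ∞).

For hydrogen, E_n = -13.6057 eV / n².

At n = 9: E_9 = -13.6057 / 9² = -0.167972 eV
At n = ∞: E_∞ = 0 eV

Ionization energy = E_∞ - E_9 = 0 - (-0.167972) = 0.167972 eV
Ionization energy ≈ 0.168 eV

This is also called the binding energy of the electron in state n = 9.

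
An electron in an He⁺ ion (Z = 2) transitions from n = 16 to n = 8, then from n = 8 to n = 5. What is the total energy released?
1.96 eV

The energy levels of He⁺ are E_n = -13.6057 × 2² / n² eV.

First transition (16 → 8):
ΔE₁ = |E_8 - E_16|
ΔE₁ = |-0.85035625 - (-0.21258906)| = 0.63777 eV

Second transition (8 → 5):
ΔE₂ = |E_5 - E_8|
ΔE₂ = |-2.17691200 - (-0.85035625)| = 1.32656 eV

Total energy released:
E_total = ΔE₁ + ΔE₂ = 0.63777 + 1.32656 = 1.96 eV

Note: This equals the direct transition 16 → 5: 1.96 eV ✓
Energy is conserved regardless of the path taken.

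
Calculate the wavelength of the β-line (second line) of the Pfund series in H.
4651.24911 nm

The lines of a series are numbered from the longest wavelength (smallest ΔE) outward; the second line is the transition from n = n_f + 2 to n_f.
The Pfund series has all transitions ending at n_f = 5.

For H, the second line (β-line) is the jump from n = 7 to n = 5:
E_7 = -13.6057 / 7² = -0.27766734694 eV
E_5 = -13.6057 / 5² = -0.54422800000 eV
ΔE = E_7 - E_5 = 0.26656065306 eV

λ = hc/E = 1239.84 eV·nm / 0.26656065306 eV
λ = 4651.24911 nm

This is the β-line of the Pfund series in H.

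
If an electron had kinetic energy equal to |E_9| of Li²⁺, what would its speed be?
7.2923e+05 m/s (or 0.2432% of c)

The binding energy at n = 9 for Li²⁺ is:
E_9 = -13.6057 × 3²/9² = -1.5117444 eV
|E_9| = 1.5117444 eV

Convert to Joules:
KE = 1.5117444 eV × (1.602177 × 10⁻¹⁹ J/eV) = 2.422082e-19 J

Using KE = ½mv²:
v = √(2·KE/m_e)
v = √(2 × 2.422082e-19 J / 9.10938 × 10⁻³¹ kg)
v = 7.2923e+05 m/s

This is approximately 0.2432% the speed of light.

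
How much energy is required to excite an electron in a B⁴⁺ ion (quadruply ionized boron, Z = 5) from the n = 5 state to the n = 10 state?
10.2043 eV

The energy levels of a hydrogen-like atom are E_n = -13.6057 Z² eV / n².

Energy at n = 5: E_5 = -13.6057 × 5² / 5² = -13.6057000 eV
Energy at n = 10: E_10 = -13.6057 × 5² / 10² = -3.4014250 eV

The excitation energy is the difference:
ΔE = E_10 - E_5
ΔE = -3.4014250 - (-13.6057000)
ΔE = 10.2043 eV

Since this is positive, energy must be absorbed (photon absorption).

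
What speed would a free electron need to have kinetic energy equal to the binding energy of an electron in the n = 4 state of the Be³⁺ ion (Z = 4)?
2.188e+06 m/s (or 0.729735% of c)

The binding energy at n = 4 for Be³⁺ is:
E_4 = -13.6057 × 4²/4² = -13.60570000 eV
|E_4| = 13.60570000 eV

Convert to Joules:
KE = 13.60570000 eV × (1.602177 × 10⁻¹⁹ J/eV) = 2.17987e-18 J

Using KE = ½mv²:
v = √(2·KE/m_e)
v = √(2 × 2.17987e-18 J / 9.10938 × 10⁻³¹ kg)
v = 2.188e+06 m/s

This is approximately 0.729735% the speed of light.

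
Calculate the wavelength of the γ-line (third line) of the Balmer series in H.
433.9358 nm

The lines of a series are numbered from the longest wavelength (smallest ΔE) outward; the third line is the transition from n = n_f + 3 to n_f.
The Balmer series has all transitions ending at n_f = 2.

For H, the third line (γ-line) is the jump from n = 5 to n = 2:
E_5 = -13.6057 / 5² = -0.54422800 eV
E_2 = -13.6057 / 2² = -3.40142500 eV
ΔE = E_5 - E_2 = 2.85719700 eV

λ = hc/E = 1239.84 eV·nm / 2.85719700 eV
λ = 433.9358 nm

This is the γ-line of the Balmer series in H.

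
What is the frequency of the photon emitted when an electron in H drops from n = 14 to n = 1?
3.27306e+15 Hz

First, find the transition energy:
E_14 = -13.6057 / 14² = -0.06941684 eV
E_1 = -13.6057 / 1² = -13.60570000 eV
|ΔE| = |E_1 - E_14| = 13.53628316 eV

Convert to Joules: E = 13.53628316 eV × (1.602177 × 10⁻¹⁹ J/eV) = 2.1687522e-18 J

Using E = hf:
f = E/h = 2.1687522e-18 J / (6.62607 × 10⁻³⁴ J·s)
f = 3.27306e+15 Hz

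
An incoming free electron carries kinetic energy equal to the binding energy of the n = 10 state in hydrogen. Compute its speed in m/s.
2.19e+05 m/s (or 0.07% of c)

The binding energy at n = 10 for hydrogen is:
E_10 = -13.6057/10² = -0.136057 eV
|E_10| = 0.136057 eV

Convert to Joules:
KE = 0.136057 eV × (1.602177 × 10⁻¹⁹ J/eV) = 2.1799e-20 J

Using KE = ½mv²:
v = √(2·KE/m_e)
v = √(2 × 2.1799e-20 J / 9.10938 × 10⁻³¹ kg)
v = 2.19e+05 m/s

This is approximately 0.07% the speed of light.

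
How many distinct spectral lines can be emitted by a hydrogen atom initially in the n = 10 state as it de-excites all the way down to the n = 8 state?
3

The electron can occupy levels n = 8, 9, ..., 10 during de-excitation — that is m = 10 - 8 + 1 = 3 distinct levels.

The number of distinct spectral lines equals the number of ways to choose 2 of these m levels (each pair gives one possible emission transition):

Number of lines = m(m-1)/2 = 3×2/2 = 3

These correspond to all possible transitions between the 3 levels:
10 → 9, 10 → 8, 9 → 8

Each transition produces a photon with a unique energy (and thus wavelength). This count does not depend on Z.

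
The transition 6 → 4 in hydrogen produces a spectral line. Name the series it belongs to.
Brackett series

The spectral series in hydrogen are named based on the final (lower) energy level:
- Lyman series: n_final = 1 (ultraviolet)
- Balmer series: n_final = 2 (visible/near-UV)
- Paschen series: n_final = 3 (infrared)
- Brackett series: n_final = 4 (infrared)
- Pfund series: n_final = 5 (far infrared)

Since this transition ends at n = 4, it belongs to the Brackett series.

For reference, this 6 → 4 line has photon energy
ΔE = 13.6057 eV × (1/4² - 1/6²) = 0.47242013889 eV,
corresponding to wavelength λ = hc/ΔE = 1239.84 eV·nm / 0.47242013889 eV = 2624.44358 nm in the infrared region.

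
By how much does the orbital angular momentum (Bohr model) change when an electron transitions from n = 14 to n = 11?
3.16e-34 J·s (or 3ℏ)

In the Bohr model, L_n = nℏ where ℏ = 1.0546e-34 J·s.

L_14 = 14ℏ = 1.4764e-33 J·s
L_11 = 11ℏ = 1.1601e-33 J·s

ΔL = L_14 - L_11 = (14 - 11)ℏ = 3ℏ
ΔL = 3 × 1.0546e-34 J·s = 3.16e-34 J·s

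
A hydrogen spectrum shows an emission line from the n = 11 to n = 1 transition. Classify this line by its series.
Lyman series

The spectral series in hydrogen are named based on the final (lower) energy level:
- Lyman series: n_final = 1 (ultraviolet)
- Balmer series: n_final = 2 (visible/near-UV)
- Paschen series: n_final = 3 (infrared)
- Brackett series: n_final = 4 (infrared)
- Pfund series: n_final = 5 (far infrared)

Since this transition ends at n = 1, it belongs to the Lyman series.

For reference, this 11 → 1 line has photon energy
ΔE = 13.6057 eV × (1/1² - 1/11²) = 13.493256 eV,
corresponding to wavelength λ = hc/ΔE = 1239.84 eV·nm / 13.493256 eV = 91.8859 nm in the ultraviolet region.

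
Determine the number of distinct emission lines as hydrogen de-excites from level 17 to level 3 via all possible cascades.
105

The electron can occupy levels n = 3, 4, ..., 17 during de-excitation — that is m = 17 - 3 + 1 = 15 distinct levels.

The number of distinct spectral lines equals the number of ways to choose 2 of these m levels (each pair gives one possible emission transition):

Number of lines = m(m-1)/2 = 15×14/2 = 105

These correspond to all possible transitions between the 15 levels:
17 → 16, 17 → 15, 17 → 14, 17 → 13, 17 → 12, 17 → 11, 17 → 10, 17 → 9...

Each transition produces a photon with a unique energy (and thus wavelength). This count does not depend on Z.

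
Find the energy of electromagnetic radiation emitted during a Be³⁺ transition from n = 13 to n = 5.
7.419534 eV

The energy levels are E_n = -13.6057 Z² eV / n².

Energy at n = 13: E_13 = -13.6057 × 4² / 13² = -1.288113609 eV
Energy at n = 5: E_5 = -13.6057 × 4² / 5² = -8.707648000 eV

For emission (electron falling to lower state), the photon energy is:
E_photon = E_13 - E_5 = |-1.288113609 - (-8.707648000)|
E_photon = 7.419534 eV

This energy is carried away by the emitted photon.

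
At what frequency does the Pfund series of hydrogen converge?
1.32e+14 Hz

The series limit corresponds to the transition from n = ∞ to n = 5.
This is the highest energy (shortest wavelength) transition in the Pfund series.

E_∞ = 0 eV
E_5 = -13.6057 / 5² = -0.5442280 eV

Energy at series limit:
ΔE = E_∞ - E_5 = 0 - (-0.5442280) = 0.5442280 eV
E = 0.5442280 eV × (1.602177 × 10⁻¹⁹ J/eV) = 8.7195e-20 J
f = E/h = 8.7195e-20 J / (6.62607 × 10⁻³⁴ J·s) = 1.32e+14 Hz

This energy equals the ionization energy from the n = 5 state of hydrogen.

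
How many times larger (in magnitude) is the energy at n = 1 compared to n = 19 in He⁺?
361.000

Using E_n = -13.6057 Z² / n² eV with Z = 2:

E_1 = -13.6057 × 2² / 1² = -54.4228 / 1 = -54.422800000 eV
E_19 = -13.6057 × 2² / 19² = -54.4228 / 361 = -0.150755679 eV

The ratio is:
E_1/E_19 = (-54.422800000) / (-0.150755679)
E_1/E_19 = (-54.4228/1) / (-54.4228/361)
E_1/E_19 = 361/1
E_1/E_19 = 361.000
(Note: the Z² factors cancel in the ratio.)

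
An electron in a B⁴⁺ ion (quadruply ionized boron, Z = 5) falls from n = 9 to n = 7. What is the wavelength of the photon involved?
452.10141 nm

First, find the transition energy using E_n = -13.6057 Z² / n² eV:
E_9 = -13.6057 × 5² / 9² = -4.199290123 eV
E_7 = -13.6057 × 5² / 7² = -6.941683673 eV

Photon energy: |ΔE| = |E_7 - E_9| = 2.742393550 eV

Convert to wavelength using E = hc/λ with hc = 1239.84 eV·nm:
λ = hc/E = 1239.84 eV·nm / 2.742393550 eV
λ = 452.10141 nm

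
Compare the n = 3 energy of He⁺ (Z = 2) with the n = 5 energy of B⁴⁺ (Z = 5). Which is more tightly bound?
B⁴⁺ at n = 5 (E = -13.606 eV)

Using E_n = -13.6057 Z² / n² eV:

He⁺ (Z = 2) at n = 3:
E = -13.6057 × 2² / 3² = -13.6057 × 4 / 9 = -6.046978 eV

B⁴⁺ (Z = 5) at n = 5:
E = -13.6057 × 5² / 5² = -13.6057 × 25 / 25 = -13.605700 eV

Since -13.605700 eV < -6.046978 eV,
B⁴⁺ at n = 5 is more tightly bound (requires more energy to ionize).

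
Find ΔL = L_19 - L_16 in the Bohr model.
3.1637e-34 J·s (or 3ℏ)

In the Bohr model, L_n = nℏ where ℏ = 1.054572e-34 J·s.

L_19 = 19ℏ = 2.003687e-33 J·s
L_16 = 16ℏ = 1.687315e-33 J·s

ΔL = L_19 - L_16 = (19 - 16)ℏ = 3ℏ
ΔL = 3 × 1.054572e-34 J·s = 3.1637e-34 J·s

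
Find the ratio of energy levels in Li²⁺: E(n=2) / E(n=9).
20.250

Using E_n = -13.6057 Z² / n² eV with Z = 3:

E_2 = -13.6057 × 3² / 2² = -122.4513 / 4 = -30.612825000 eV
E_9 = -13.6057 × 3² / 9² = -122.4513 / 81 = -1.511744444 eV

The ratio is:
E_2/E_9 = (-30.612825000) / (-1.511744444)
E_2/E_9 = (-122.4513/4) / (-122.4513/81)
E_2/E_9 = 81/4
E_2/E_9 = 20.250
(Note: the Z² factors cancel in the ratio.)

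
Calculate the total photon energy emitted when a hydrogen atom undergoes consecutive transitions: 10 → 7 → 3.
1.37569 eV

The energy levels of hydrogen are E_n = -13.6057 / n² eV.

First transition (10 → 7):
ΔE₁ = |E_7 - E_10|
ΔE₁ = |-0.27766734694 - (-0.13605700000)| = 0.14161035 eV

Second transition (7 → 3):
ΔE₂ = |E_3 - E_7|
ΔE₂ = |-1.51174444444 - (-0.27766734694)| = 1.23407710 eV

Total energy released:
E_total = ΔE₁ + ΔE₂ = 0.14161035 + 1.23407710 = 1.37569 eV

Note: This equals the direct transition 10 → 3: 1.37569 eV ✓
Energy is conserved regardless of the path taken.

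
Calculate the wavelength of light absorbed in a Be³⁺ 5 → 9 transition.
205.950 nm

First, find the transition energy using E_n = -13.6057 Z² / n² eV:
E_5 = -13.6057 × 4² / 5² = -8.7076480 eV
E_9 = -13.6057 × 4² / 9² = -2.6875457 eV

Photon energy: |ΔE| = |E_9 - E_5| = 6.0201023 eV

Convert to wavelength using E = hc/λ with hc = 1239.84 eV·nm:
λ = hc/E = 1239.84 eV·nm / 6.0201023 eV
λ = 205.950 nm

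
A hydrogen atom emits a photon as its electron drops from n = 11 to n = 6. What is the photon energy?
0.2655 eV

The energy levels are E_n = -13.6057 eV / n².

Energy at n = 11: E_11 = -13.6057 / 11² = -0.1124438 eV
Energy at n = 6: E_6 = -13.6057 / 6² = -0.3779361 eV

For emission (electron falling to lower state), the photon energy is:
E_photon = E_11 - E_6 = |-0.1124438 - (-0.3779361)|
E_photon = 0.2655 eV

This energy is carried away by the emitted photon.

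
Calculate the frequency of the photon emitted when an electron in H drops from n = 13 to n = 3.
3.46072e+14 Hz

First, find the transition energy:
E_13 = -13.6057 / 13² = -0.08050710 eV
E_3 = -13.6057 / 3² = -1.51174444 eV
|ΔE| = |E_3 - E_13| = 1.43123734 eV

Convert to Joules: E = 1.43123734 eV × (1.602177 × 10⁻¹⁹ J/eV) = 2.2930955e-19 J

Using E = hf:
f = E/h = 2.2930955e-19 J / (6.62607 × 10⁻³⁴ J·s)
f = 3.46072e+14 Hz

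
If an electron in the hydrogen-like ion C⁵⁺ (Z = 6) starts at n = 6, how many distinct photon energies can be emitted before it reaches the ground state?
15

The electron can occupy levels n = 1, 2, ..., 6 during de-excitation — that is m = 6 - 1 + 1 = 6 distinct levels.

The number of distinct spectral lines equals the number of ways to choose 2 of these m levels (each pair gives one possible emission transition):

Number of lines = m(m-1)/2 = 6×5/2 = 15

These correspond to all possible transitions between the 6 levels:
6 → 5, 6 → 4, 6 → 3, 6 → 2, 6 → 1, 5 → 4, 5 → 3, 5 → 2...

Each transition produces a photon with a unique energy (and thus wavelength). This count does not depend on Z.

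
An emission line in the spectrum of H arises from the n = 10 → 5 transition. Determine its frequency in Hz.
9.870e+13 Hz

First, find the transition energy:
E_10 = -13.6057 / 10² = -0.13605700 eV
E_5 = -13.6057 / 5² = -0.54422800 eV
|ΔE| = |E_5 - E_10| = 0.40817100 eV

Convert to Joules: E = 0.40817100 eV × (1.602177 × 10⁻¹⁹ J/eV) = 6.53962e-20 J

Using E = hf:
f = E/h = 6.53962e-20 J / (6.62607 × 10⁻³⁴ J·s)
f = 9.870e+13 Hz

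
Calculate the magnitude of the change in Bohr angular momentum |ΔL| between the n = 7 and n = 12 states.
5.27e-34 J·s (or 5ℏ)

In the Bohr model, L_n = nℏ where ℏ = 1.0546e-34 J·s.

L_12 = 12ℏ = 1.2655e-33 J·s
L_7 = 7ℏ = 7.3822e-34 J·s

ΔL = L_12 - L_7 = (12 - 7)ℏ = 5ℏ
ΔL = 5 × 1.0546e-34 J·s = 5.27e-34 J·s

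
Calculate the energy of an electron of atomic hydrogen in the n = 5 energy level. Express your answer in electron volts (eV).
-0.54 eV

The energy levels of a hydrogen-like atom are given by:
E_n = -13.6057 eV / n²

For n = 5:
E_5 = -13.6057 eV / 5²
E_5 = -13.6057 eV / 25
E_5 = -0.54 eV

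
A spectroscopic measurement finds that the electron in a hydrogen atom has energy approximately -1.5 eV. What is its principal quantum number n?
n = 3

The exact energy levels follow E_n = -13.6057 eV / n².

The measured value (-1.5 eV) is reported to only 2 significant figures, so we must test candidate n values and see which one matches to that precision.

Candidate energies:
  n = 1:  E = -13.6057/1² = -13.60570 eV
  n = 2:  E = -13.6057/2² = -3.40143 eV
  n = 3:  E = -13.6057/3² = -1.51174 eV  ← matches
  n = 4:  E = -13.6057/4² = -0.85036 eV
  n = 5:  E = -13.6057/5² = -0.54423 eV

Checking against the measurement of -1.5 eV (2 sig figs), only n = 3 agrees:
E_3 = -1.51174 eV, which rounds to -1.5 eV ✓

Therefore n = 3.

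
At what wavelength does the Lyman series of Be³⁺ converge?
5.695 nm

The series limit corresponds to the transition from n = ∞ to n = 1.
This is the highest energy (shortest wavelength) transition in the Lyman series.

E_∞ = 0 eV
E_1 = -13.6057 × 4² / 1² = -217.69120 eV

Energy at series limit:
ΔE = E_∞ - E_1 = 0 - (-217.69120) = 217.69120 eV
λ = hc/E = 1239.84 eV·nm / 217.69120 eV = 5.695 nm

This energy equals the ionization energy from the n = 1 state of Be³⁺.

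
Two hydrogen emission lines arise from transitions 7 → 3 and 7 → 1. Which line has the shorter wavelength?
7 → 1

Calculate the energy for each transition:

Transition 7 → 3:
ΔE₁ = |E_3 - E_7| = |-13.6057/3² - (-13.6057/7²)|
ΔE₁ = |-1.5117444444 - (-0.2776673469)| = 1.2340771 eV

Transition 7 → 1:
ΔE₂ = |E_1 - E_7| = |-13.6057/1² - (-13.6057/7²)|
ΔE₂ = |-13.6057000000 - (-0.2776673469)| = 13.3280327 eV

Since 13.3280327 eV > 1.2340771 eV, the transition 7 → 1 emits the more energetic photon.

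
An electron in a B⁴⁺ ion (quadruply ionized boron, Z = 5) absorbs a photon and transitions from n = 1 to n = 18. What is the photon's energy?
339.09268 eV

The energy levels of a hydrogen-like atom are E_n = -13.6057 Z² eV / n².

Energy at n = 1: E_1 = -13.6057 × 5² / 1² = -340.14250000 eV
Energy at n = 18: E_18 = -13.6057 × 5² / 18² = -1.04982253 eV

The excitation energy is the difference:
ΔE = E_18 - E_1
ΔE = -1.04982253 - (-340.14250000)
ΔE = 339.09268 eV

Since this is positive, energy must be absorbed (photon absorption).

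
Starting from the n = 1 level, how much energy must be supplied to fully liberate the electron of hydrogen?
13.605700 eV

The ionization energy is the energy needed to remove the electron completely (n → ∞).

For hydrogen, E_n = -13.6057 eV / n².

At n = 1: E_1 = -13.6057 / 1² = -13.605700000 eV
At n = ∞: E_∞ = 0 eV

Ionization energy = E_∞ - E_1 = 0 - (-13.605700000) = 13.605700000 eV
Ionization energy ≈ 13.605700 eV

This is also called the binding energy of the electron in state n = 1.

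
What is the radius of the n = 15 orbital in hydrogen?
11.9065 nm (or 119.0648 Å)

The Bohr radius formula is:
r_n = n² a₀ / Z

where a₀ = 0.0529177 nm is the Bohr radius.

For H (Z = 1) at n = 15:
r_15 = 15² × 0.0529177 nm / 1
r_15 = 225 × 0.0529177 nm / 1
r_15 = 11.90648 nm / 1
r_15 = 11.9065 nm

The electron orbits at approximately 11.9065 nm from the nucleus.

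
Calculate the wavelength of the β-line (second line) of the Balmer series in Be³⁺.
30.376 nm

The lines of a series are numbered from the longest wavelength (smallest ΔE) outward; the second line is the transition from n = n_f + 2 to n_f.
The Balmer series has all transitions ending at n_f = 2.

For Be³⁺ (Z = 4), the second line (β-line) is the jump from n = 4 to n = 2:
E_4 = -13.6057 × 4² / 4² = -13.60570 eV
E_2 = -13.6057 × 4² / 2² = -54.42280 eV
ΔE = E_4 - E_2 = 40.81710 eV

λ = hc/E = 1239.84 eV·nm / 40.81710 eV
λ = 30.376 nm

This is the β-line of the Balmer series in Be³⁺.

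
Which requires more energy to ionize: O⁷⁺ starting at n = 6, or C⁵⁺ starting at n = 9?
O⁷⁺ at n = 6 (E = -24.18791 eV)

Using E_n = -13.6057 Z² / n² eV:

O⁷⁺ (Z = 8) at n = 6:
E = -13.6057 × 8² / 6² = -13.6057 × 64 / 36 = -24.18791111 eV

C⁵⁺ (Z = 6) at n = 9:
E = -13.6057 × 6² / 9² = -13.6057 × 36 / 81 = -6.04697778 eV

Since -24.18791111 eV < -6.04697778 eV,
O⁷⁺ at n = 6 is more tightly bound (requires more energy to ionize).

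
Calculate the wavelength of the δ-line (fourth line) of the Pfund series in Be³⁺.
205.950 nm

The lines of a series are numbered from the longest wavelength (smallest ΔE) outward; the fourth line is the transition from n = n_f + 4 to n_f.
The Pfund series has all transitions ending at n_f = 5.

For Be³⁺ (Z = 4), the fourth line (δ-line) is the jump from n = 9 to n = 5:
E_9 = -13.6057 × 4² / 9² = -2.6875457 eV
E_5 = -13.6057 × 4² / 5² = -8.7076480 eV
ΔE = E_9 - E_5 = 6.0201023 eV

λ = hc/E = 1239.84 eV·nm / 6.0201023 eV
λ = 205.950 nm

This is the δ-line of the Pfund series in Be³⁺.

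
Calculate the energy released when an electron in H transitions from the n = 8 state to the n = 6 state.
0.16535 eV

The energy levels are E_n = -13.6057 eV / n².

Energy at n = 8: E_8 = -13.6057 / 8² = -0.21258906 eV
Energy at n = 6: E_6 = -13.6057 / 6² = -0.37793611 eV

For emission (electron falling to lower state), the photon energy is:
E_photon = E_8 - E_6 = |-0.21258906 - (-0.37793611)|
E_photon = 0.16535 eV

This energy is carried away by the emitted photon.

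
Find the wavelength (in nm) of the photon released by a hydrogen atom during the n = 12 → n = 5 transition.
2756.76847 nm

First, find the transition energy using E_n = -13.6057 / n² eV:
E_12 = -13.6057 / 12² = -0.09448402778 eV
E_5 = -13.6057 / 5² = -0.54422800000 eV

Photon energy: |ΔE| = |E_5 - E_12| = 0.44974397222 eV

Convert to wavelength using E = hc/λ with hc = 1239.84 eV·nm:
λ = hc/E = 1239.84 eV·nm / 0.44974397222 eV
λ = 2756.76847 nm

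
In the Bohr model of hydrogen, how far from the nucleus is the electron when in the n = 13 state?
8.94310 nm (or 89.43095 Å)

The Bohr radius formula is:
r_n = n² a₀ / Z

where a₀ = 0.05291772 nm is the Bohr radius.

For H (Z = 1) at n = 13:
r_13 = 13² × 0.05291772 nm / 1
r_13 = 169 × 0.05291772 nm / 1
r_13 = 8.943095 nm / 1
r_13 = 8.94310 nm

The electron orbits at approximately 8.94310 nm from the nucleus.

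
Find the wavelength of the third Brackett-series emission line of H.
2164.95 nm

The lines of a series are numbered from the longest wavelength (smallest ΔE) outward; the third line is the transition from n = n_f + 3 to n_f.
The Brackett series has all transitions ending at n_f = 4.

For H, the third line (γ-line) is the jump from n = 7 to n = 4:
E_7 = -13.6057 / 7² = -0.27766735 eV
E_4 = -13.6057 / 4² = -0.85035625 eV
ΔE = E_7 - E_4 = 0.57268890 eV

λ = hc/E = 1239.84 eV·nm / 0.57268890 eV
λ = 2164.95 nm

This is the γ-line of the Brackett series in H.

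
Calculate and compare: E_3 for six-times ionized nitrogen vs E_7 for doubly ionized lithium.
N⁶⁺ at n = 3 (E = -74.07548 eV)

Using E_n = -13.6057 Z² / n² eV:

N⁶⁺ (Z = 7) at n = 3:
E = -13.6057 × 7² / 3² = -13.6057 × 49 / 9 = -74.07547778 eV

Li²⁺ (Z = 3) at n = 7:
E = -13.6057 × 3² / 7² = -13.6057 × 9 / 49 = -2.49900612 eV

Since -74.07547778 eV < -2.49900612 eV,
N⁶⁺ at n = 3 is more tightly bound (requires more energy to ionize).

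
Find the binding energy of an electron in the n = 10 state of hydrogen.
0.1361 eV

The ionization energy is the energy needed to remove the electron completely (n → ∞).

For hydrogen, E_n = -13.6057 eV / n².

At n = 10: E_10 = -13.6057 / 10² = -0.1360570 eV
At n = ∞: E_∞ = 0 eV

Ionization energy = E_∞ - E_10 = 0 - (-0.1360570) = 0.1360570 eV
Ionization energy ≈ 0.1361 eV

This is also called the binding energy of the electron in state n = 10.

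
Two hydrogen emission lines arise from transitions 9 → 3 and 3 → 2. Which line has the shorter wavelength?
3 → 2

Calculate the energy for each transition:

Transition 9 → 3:
ΔE₁ = |E_3 - E_9| = |-13.6057/3² - (-13.6057/9²)|
ΔE₁ = |-1.5117444444 - (-0.1679716049)| = 1.3437728 eV

Transition 3 → 2:
ΔE₂ = |E_2 - E_3| = |-13.6057/2² - (-13.6057/3²)|
ΔE₂ = |-3.4014250000 - (-1.5117444444)| = 1.8896806 eV

Since 1.8896806 eV > 1.3437728 eV, the transition 3 → 2 emits the more energetic photon.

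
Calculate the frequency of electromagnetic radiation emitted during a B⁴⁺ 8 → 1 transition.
8.09610e+16 Hz

First, find the transition energy:
E_8 = -13.6057 × 5² / 8² = -5.314727 eV
E_1 = -13.6057 × 5² / 1² = -340.142500 eV
|ΔE| = |E_1 - E_8| = 334.827773 eV

Convert to Joules: E = 334.827773 eV × (1.602177 × 10⁻¹⁹ J/eV) = 5.3645336e-17 J

Using E = hf:
f = E/h = 5.3645336e-17 J / (6.62607 × 10⁻³⁴ J·s)
f = 8.09610e+16 Hz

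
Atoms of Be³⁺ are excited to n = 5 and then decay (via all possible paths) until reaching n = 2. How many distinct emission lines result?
6

The electron can occupy levels n = 2, 3, ..., 5 during de-excitation — that is m = 5 - 2 + 1 = 4 distinct levels.

The number of distinct spectral lines equals the number of ways to choose 2 of these m levels (each pair gives one possible emission transition):

Number of lines = m(m-1)/2 = 4×3/2 = 6

These correspond to all possible transitions between the 4 levels:
5 → 4, 5 → 3, 5 → 2, 4 → 3, 4 → 2, 3 → 2

Each transition produces a photon with a unique energy (and thus wavelength). This count does not depend on Z.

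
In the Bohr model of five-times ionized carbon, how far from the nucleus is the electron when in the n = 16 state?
2.257823 nm (or 22.578228 Å)

The Bohr radius formula is:
r_n = n² a₀ / Z

where a₀ = 0.052917721 nm is the Bohr radius.

For C⁵⁺ (Z = 6) at n = 16:
r_16 = 16² × 0.052917721 nm / 6
r_16 = 256 × 0.052917721 nm / 6
r_16 = 13.5469366 nm / 6
r_16 = 2.257823 nm

The electron orbits at approximately 2.257823 nm from the nucleus.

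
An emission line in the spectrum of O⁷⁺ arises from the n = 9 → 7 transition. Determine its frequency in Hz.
1.6976e+15 Hz

First, find the transition energy:
E_9 = -13.6057 × 8² / 9² = -10.7501827 eV
E_7 = -13.6057 × 8² / 7² = -17.7707102 eV
|ΔE| = |E_7 - E_9| = 7.0205275 eV

Convert to Joules: E = 7.0205275 eV × (1.602177 × 10⁻¹⁹ J/eV) = 1.124813e-18 J

Using E = hf:
f = E/h = 1.124813e-18 J / (6.62607 × 10⁻³⁴ J·s)
f = 1.6976e+15 Hz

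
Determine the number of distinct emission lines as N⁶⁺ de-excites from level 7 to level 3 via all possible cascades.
10

The electron can occupy levels n = 3, 4, ..., 7 during de-excitation — that is m = 7 - 3 + 1 = 5 distinct levels.

The number of distinct spectral lines equals the number of ways to choose 2 of these m levels (each pair gives one possible emission transition):

Number of lines = m(m-1)/2 = 5×4/2 = 10

These correspond to all possible transitions between the 5 levels:
7 → 6, 7 → 5, 7 → 4, 7 → 3, 6 → 5, 6 → 4, 6 → 3, 5 → 4...

Each transition produces a photon with a unique energy (and thus wavelength). This count does not depend on Z.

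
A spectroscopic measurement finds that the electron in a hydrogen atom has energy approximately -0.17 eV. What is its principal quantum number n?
n = 9

The exact energy levels follow E_n = -13.6057 eV / n².

The measured value (-0.17 eV) is reported to only 2 significant figures, so we must test candidate n values and see which one matches to that precision.

Candidate energies:
  n = 7:  E = -13.6057/7² = -0.277667 eV
  n = 8:  E = -13.6057/8² = -0.212589 eV
  n = 9:  E = -13.6057/9² = -0.167972 eV  ← matches
  n = 10:  E = -13.6057/10² = -0.136057 eV
  n = 11:  E = -13.6057/11² = -0.112444 eV

Checking against the measurement of -0.17 eV (2 sig figs), only n = 9 agrees:
E_9 = -0.167972 eV, which rounds to -0.17 eV ✓

Therefore n = 9.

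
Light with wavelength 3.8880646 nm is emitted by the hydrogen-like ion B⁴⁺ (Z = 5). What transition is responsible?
n = 4 → n = 1

First, find the photon energy from the wavelength (hc = 1239.84 eV·nm):
E = hc/λ = 1239.84 eV·nm / 3.8880646 nm = 318.88359 eV

The energy levels of B⁴⁺ satisfy E_n = -13.6057 × 5² / n² eV, so an emission n_i → n_f releases
ΔE = 13.6057 × 5² × (1/n_f² − 1/n_i²) eV.

Setting ΔE equal to the photon energy:
1/n_f² − 1/n_i² = 318.88359 / (13.6057 × 5²) = 0.93749999

Since 1/n_i² must be positive, we need 1/n_f² > 0.93749999, i.e. n_f ≤ 1. For each allowed n_f, solve n_i = (1/n_f² − 0.93749999)^(−1/2) and check whether it is a whole number:
  n_f = 1: 1/n_i² = 1.00000000 − 0.93749999 = 0.06250001 → n_i = 4.000  → integer, n_i = 4 ✓

Only n_f = 1 gives an integer upper level, n_i = 4.

The transition is from n = 4 to n = 1 (emission).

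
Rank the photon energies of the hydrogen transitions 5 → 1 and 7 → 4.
5 → 1

Calculate the energy for each transition:

Transition 5 → 1:
ΔE₁ = |E_1 - E_5| = |-13.6057/1² - (-13.6057/5²)|
ΔE₁ = |-13.605700000 - (-0.544228000)| = 13.061472 eV

Transition 7 → 4:
ΔE₂ = |E_4 - E_7| = |-13.6057/4² - (-13.6057/7²)|
ΔE₂ = |-0.850356250 - (-0.277667347)| = 0.572689 eV

Since 13.061472 eV > 0.572689 eV, the transition 5 → 1 emits the more energetic photon.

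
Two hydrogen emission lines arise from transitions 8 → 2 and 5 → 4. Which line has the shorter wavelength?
8 → 2

Calculate the energy for each transition:

Transition 8 → 2:
ΔE₁ = |E_2 - E_8| = |-13.6057/2² - (-13.6057/8²)|
ΔE₁ = |-3.4014250000 - (-0.2125890625)| = 3.1888359 eV

Transition 5 → 4:
ΔE₂ = |E_4 - E_5| = |-13.6057/4² - (-13.6057/5²)|
ΔE₂ = |-0.8503562500 - (-0.5442280000)| = 0.3061283 eV

Since 3.1888359 eV > 0.3061283 eV, the transition 8 → 2 emits the more energetic photon.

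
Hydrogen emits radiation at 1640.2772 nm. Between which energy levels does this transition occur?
n = 12 → n = 4

First, find the photon energy from the wavelength (hc = 1239.84 eV·nm):
E = hc/λ = 1239.84 eV·nm / 1640.2772 nm = 0.75587224 eV

The energy levels of hydrogen satisfy E_n = -13.6057 / n² eV, so an emission n_i → n_f releases
ΔE = 13.6057 × (1/n_f² − 1/n_i²) eV.

Setting ΔE equal to the photon energy:
1/n_f² − 1/n_i² = 0.75587224 / 13.6057 = 0.055555557

Since 1/n_i² must be positive, we need 1/n_f² > 0.055555557, i.e. n_f ≤ 4. For each allowed n_f, solve n_i = (1/n_f² − 0.055555557)^(−1/2) and check whether it is a whole number:
  n_f = 1: 1/n_i² = 1.000000000 − 0.055555557 = 0.944444443 → n_i = 1.029  (not an integer) ✗
  n_f = 2: 1/n_i² = 0.250000000 − 0.055555557 = 0.194444443 → n_i = 2.268  (not an integer) ✗
  n_f = 3: 1/n_i² = 0.111111111 − 0.055555557 = 0.055555554 → n_i = 4.243  (not an integer) ✗
  n_f = 4: 1/n_i² = 0.062500000 − 0.055555557 = 0.006944443 → n_i = 12.000  → integer, n_i = 12 ✓

Only n_f = 4 gives an integer upper level, n_i = 12.

The transition is from n = 12 to n = 4 (emission).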